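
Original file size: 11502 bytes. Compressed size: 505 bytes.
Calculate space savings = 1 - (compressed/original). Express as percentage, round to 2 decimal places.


ratio = compressed/original = 505/11502 = 0.043905
savings = 1 - ratio = 1 - 0.043905 = 0.956095
as a percentage: 0.956095 * 100 = 95.61%

Space savings = 1 - 505/11502 = 95.61%


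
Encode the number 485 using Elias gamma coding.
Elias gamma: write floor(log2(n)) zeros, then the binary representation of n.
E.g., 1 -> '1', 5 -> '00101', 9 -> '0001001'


num_bits = floor(log2(485)) + 1 = 9
leading_zeros = num_bits - 1 = 8
binary(485) = 111100101

Elias gamma(485) = '00000000' + '111100101' = 00000000111100101 (17 bits)


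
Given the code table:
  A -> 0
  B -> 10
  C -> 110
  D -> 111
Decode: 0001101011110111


Decoding:
0 -> A
0 -> A
0 -> A
110 -> C
10 -> B
111 -> D
10 -> B
111 -> D


Result: AAACBDBD


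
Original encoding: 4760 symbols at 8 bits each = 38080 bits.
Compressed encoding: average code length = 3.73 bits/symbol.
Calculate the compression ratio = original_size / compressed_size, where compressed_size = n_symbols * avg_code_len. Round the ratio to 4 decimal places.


original_size = n_symbols * orig_bits = 4760 * 8 = 38080 bits
compressed_size = n_symbols * avg_code_len = 4760 * 3.73 = 17754.8 bits
ratio = original_size / compressed_size = 38080 / 17754.8 = 2.1448

Compression ratio = 2.1448


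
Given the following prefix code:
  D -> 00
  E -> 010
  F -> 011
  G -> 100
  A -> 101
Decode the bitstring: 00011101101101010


Decoding step by step:
Bits 00 -> D
Bits 011 -> F
Bits 101 -> A
Bits 101 -> A
Bits 101 -> A
Bits 010 -> E


Decoded message: DFAAAE


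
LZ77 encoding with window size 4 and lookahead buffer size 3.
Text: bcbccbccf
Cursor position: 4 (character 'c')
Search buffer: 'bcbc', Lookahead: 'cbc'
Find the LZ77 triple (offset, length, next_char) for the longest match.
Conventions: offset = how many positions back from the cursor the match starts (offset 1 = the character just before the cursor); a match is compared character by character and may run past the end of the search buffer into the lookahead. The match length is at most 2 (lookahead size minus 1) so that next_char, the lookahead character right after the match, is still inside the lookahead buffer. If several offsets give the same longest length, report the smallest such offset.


Try each offset into the search buffer:
  offset=1 (pos 3, char 'c'): match length 1
  offset=2 (pos 2, char 'b'): match length 0
  offset=3 (pos 1, char 'c'): match length 2
  offset=4 (pos 0, char 'b'): match length 0
Longest match has length 2 at offset 3.
next_char = character at position 4 + 2 = 6 -> 'c'

Best match: offset=3, length=2 (matching 'cb' starting at position 1)
LZ77 triple: (3, 2, 'c')


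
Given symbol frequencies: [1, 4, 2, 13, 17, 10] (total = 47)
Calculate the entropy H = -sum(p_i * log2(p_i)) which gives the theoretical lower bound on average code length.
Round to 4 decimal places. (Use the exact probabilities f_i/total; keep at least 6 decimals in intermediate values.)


Per-symbol terms -p_i * log2(p_i) with p_i = f_i/47:
  p = 1/47 = 0.021277: log2(p) = -5.554589, -p*log2(p) = 0.118183
  p = 4/47 = 0.085106: log2(p) = -3.554589, -p*log2(p) = 0.302518
  p = 2/47 = 0.042553: log2(p) = -4.554589, -p*log2(p) = 0.193812
  p = 13/47 = 0.276596: log2(p) = -1.854149, -p*log2(p) = 0.512850
  p = 17/47 = 0.361702: log2(p) = -1.467126, -p*log2(p) = 0.530663
  p = 10/47 = 0.212766: log2(p) = -2.232661, -p*log2(p) = 0.475034
H = 0.118183 + 0.302518 + 0.193812 + 0.512850 + 0.530663 + 0.475034 = 2.133060

H = 2.1331 bits/symbol


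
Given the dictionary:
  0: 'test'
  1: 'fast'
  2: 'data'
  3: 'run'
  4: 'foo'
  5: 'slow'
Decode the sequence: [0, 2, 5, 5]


Look up each index in the dictionary:
  0 -> 'test'
  2 -> 'data'
  5 -> 'slow'
  5 -> 'slow'

Decoded: "test data slow slow"


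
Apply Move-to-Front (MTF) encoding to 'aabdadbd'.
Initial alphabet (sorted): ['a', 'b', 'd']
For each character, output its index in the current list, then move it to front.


MTF encoding:
'a': index 0 in ['a', 'b', 'd'] -> ['a', 'b', 'd']
'a': index 0 in ['a', 'b', 'd'] -> ['a', 'b', 'd']
'b': index 1 in ['a', 'b', 'd'] -> ['b', 'a', 'd']
'd': index 2 in ['b', 'a', 'd'] -> ['d', 'b', 'a']
'a': index 2 in ['d', 'b', 'a'] -> ['a', 'd', 'b']
'd': index 1 in ['a', 'd', 'b'] -> ['d', 'a', 'b']
'b': index 2 in ['d', 'a', 'b'] -> ['b', 'd', 'a']
'd': index 1 in ['b', 'd', 'a'] -> ['d', 'b', 'a']


Output: [0, 0, 1, 2, 2, 1, 2, 1]


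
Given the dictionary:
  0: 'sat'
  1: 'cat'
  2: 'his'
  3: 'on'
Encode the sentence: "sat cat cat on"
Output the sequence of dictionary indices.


Look up each word in the dictionary:
  'sat' -> 0
  'cat' -> 1
  'cat' -> 1
  'on' -> 3

Encoded: [0, 1, 1, 3]


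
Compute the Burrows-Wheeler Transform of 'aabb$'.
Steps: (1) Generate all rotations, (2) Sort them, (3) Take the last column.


Rotations (sorted):
  0: $aabb -> last char: b
  1: aabb$ -> last char: $
  2: abb$a -> last char: a
  3: b$aab -> last char: b
  4: bb$aa -> last char: a


BWT = b$aba


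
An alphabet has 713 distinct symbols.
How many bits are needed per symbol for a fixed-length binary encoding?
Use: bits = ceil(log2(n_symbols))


log2(713) = 9.4778
Bracket: 2^9 = 512 < 713 <= 2^10 = 1024
So ceil(log2(713)) = 10

bits = ceil(log2(713)) = ceil(9.4778) = 10 bits


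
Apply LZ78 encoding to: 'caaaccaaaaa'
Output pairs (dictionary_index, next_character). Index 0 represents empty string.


LZ78 encoding steps:
Dictionary: {0: ''}
Step 1: w='' (idx 0), next='c' -> output (0, 'c'), add 'c' as idx 1
Step 2: w='' (idx 0), next='a' -> output (0, 'a'), add 'a' as idx 2
Step 3: w='a' (idx 2), next='a' -> output (2, 'a'), add 'aa' as idx 3
Step 4: w='c' (idx 1), next='c' -> output (1, 'c'), add 'cc' as idx 4
Step 5: w='aa' (idx 3), next='a' -> output (3, 'a'), add 'aaa' as idx 5
Step 6: w='aa' (idx 3), end of input -> output (3, '')


Encoded: [(0, 'c'), (0, 'a'), (2, 'a'), (1, 'c'), (3, 'a'), (3, '')]


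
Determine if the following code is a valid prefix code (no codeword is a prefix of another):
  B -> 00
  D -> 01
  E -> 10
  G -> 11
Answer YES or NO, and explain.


Checking each pair (does one codeword prefix another?):
  B='00' vs D='01': no prefix
  B='00' vs E='10': no prefix
  B='00' vs G='11': no prefix
  D='01' vs B='00': no prefix
  D='01' vs E='10': no prefix
  D='01' vs G='11': no prefix
  E='10' vs B='00': no prefix
  E='10' vs D='01': no prefix
  E='10' vs G='11': no prefix
  G='11' vs B='00': no prefix
  G='11' vs D='01': no prefix
  G='11' vs E='10': no prefix
No violation found over all pairs.

YES -- this is a valid prefix code. No codeword is a prefix of any other codeword.


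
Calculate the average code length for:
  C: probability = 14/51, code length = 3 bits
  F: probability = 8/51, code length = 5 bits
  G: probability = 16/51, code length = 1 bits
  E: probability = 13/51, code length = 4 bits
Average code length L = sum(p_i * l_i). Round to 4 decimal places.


Weighted contributions p_i * l_i:
  C: (14/51) * 3 = 42/51
  F: (8/51) * 5 = 40/51
  G: (16/51) * 1 = 16/51
  E: (13/51) * 4 = 52/51
Sum = (42 + 40 + 16 + 52)/51 = 150/51

L = 150/51 = 2.9412 bits/symbol


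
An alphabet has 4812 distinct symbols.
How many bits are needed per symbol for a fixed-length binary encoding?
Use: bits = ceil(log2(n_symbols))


log2(4812) = 12.2324
Bracket: 2^12 = 4096 < 4812 <= 2^13 = 8192
So ceil(log2(4812)) = 13

bits = ceil(log2(4812)) = ceil(12.2324) = 13 bits


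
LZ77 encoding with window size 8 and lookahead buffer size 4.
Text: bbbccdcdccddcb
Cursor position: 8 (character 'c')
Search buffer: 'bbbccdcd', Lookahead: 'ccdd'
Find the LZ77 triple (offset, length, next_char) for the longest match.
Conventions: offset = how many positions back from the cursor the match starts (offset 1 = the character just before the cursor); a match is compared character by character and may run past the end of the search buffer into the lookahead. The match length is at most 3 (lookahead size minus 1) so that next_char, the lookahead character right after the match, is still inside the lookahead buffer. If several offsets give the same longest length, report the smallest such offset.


Try each offset into the search buffer:
  offset=1 (pos 7, char 'd'): match length 0
  offset=2 (pos 6, char 'c'): match length 1
  offset=3 (pos 5, char 'd'): match length 0
  offset=4 (pos 4, char 'c'): match length 1
  offset=5 (pos 3, char 'c'): match length 3
  offset=6 (pos 2, char 'b'): match length 0
  offset=7 (pos 1, char 'b'): match length 0
  offset=8 (pos 0, char 'b'): match length 0
Longest match has length 3 at offset 5.
next_char = character at position 8 + 3 = 11 -> 'd'

Best match: offset=5, length=3 (matching 'ccd' starting at position 3)
LZ77 triple: (5, 3, 'd')


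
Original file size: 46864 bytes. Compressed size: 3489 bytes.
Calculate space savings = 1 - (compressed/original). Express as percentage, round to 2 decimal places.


ratio = compressed/original = 3489/46864 = 0.074449
savings = 1 - ratio = 1 - 0.074449 = 0.925551
as a percentage: 0.925551 * 100 = 92.56%

Space savings = 1 - 3489/46864 = 92.56%


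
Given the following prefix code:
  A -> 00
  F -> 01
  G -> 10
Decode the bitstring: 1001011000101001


Decoding step by step:
Bits 10 -> G
Bits 01 -> F
Bits 01 -> F
Bits 10 -> G
Bits 00 -> A
Bits 10 -> G
Bits 10 -> G
Bits 01 -> F


Decoded message: GFFGAGGF


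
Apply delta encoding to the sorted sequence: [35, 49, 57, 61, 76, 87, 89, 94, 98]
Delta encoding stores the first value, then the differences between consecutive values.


First value: 35
Deltas:
  49 - 35 = 14
  57 - 49 = 8
  61 - 57 = 4
  76 - 61 = 15
  87 - 76 = 11
  89 - 87 = 2
  94 - 89 = 5
  98 - 94 = 4


Delta encoded: [35, 14, 8, 4, 15, 11, 2, 5, 4]


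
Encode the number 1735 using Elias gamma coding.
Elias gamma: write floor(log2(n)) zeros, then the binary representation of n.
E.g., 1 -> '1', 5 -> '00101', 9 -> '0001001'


num_bits = floor(log2(1735)) + 1 = 11
leading_zeros = num_bits - 1 = 10
binary(1735) = 11011000111

Elias gamma(1735) = '0000000000' + '11011000111' = 000000000011011000111 (21 bits)


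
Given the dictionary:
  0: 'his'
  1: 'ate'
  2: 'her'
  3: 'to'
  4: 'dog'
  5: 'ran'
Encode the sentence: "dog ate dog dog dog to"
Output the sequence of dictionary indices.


Look up each word in the dictionary:
  'dog' -> 4
  'ate' -> 1
  'dog' -> 4
  'dog' -> 4
  'dog' -> 4
  'to' -> 3

Encoded: [4, 1, 4, 4, 4, 3]


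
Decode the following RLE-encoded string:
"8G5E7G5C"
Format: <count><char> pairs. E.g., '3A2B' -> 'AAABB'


Expanding each <count><char> pair:
  8G -> 'GGGGGGGG'
  5E -> 'EEEEE'
  7G -> 'GGGGGGG'
  5C -> 'CCCCC'

Decoded = GGGGGGGGEEEEEGGGGGGGCCCCC


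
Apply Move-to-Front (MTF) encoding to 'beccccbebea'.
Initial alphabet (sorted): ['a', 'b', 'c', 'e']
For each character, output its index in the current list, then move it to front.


MTF encoding:
'b': index 1 in ['a', 'b', 'c', 'e'] -> ['b', 'a', 'c', 'e']
'e': index 3 in ['b', 'a', 'c', 'e'] -> ['e', 'b', 'a', 'c']
'c': index 3 in ['e', 'b', 'a', 'c'] -> ['c', 'e', 'b', 'a']
'c': index 0 in ['c', 'e', 'b', 'a'] -> ['c', 'e', 'b', 'a']
'c': index 0 in ['c', 'e', 'b', 'a'] -> ['c', 'e', 'b', 'a']
'c': index 0 in ['c', 'e', 'b', 'a'] -> ['c', 'e', 'b', 'a']
'b': index 2 in ['c', 'e', 'b', 'a'] -> ['b', 'c', 'e', 'a']
'e': index 2 in ['b', 'c', 'e', 'a'] -> ['e', 'b', 'c', 'a']
'b': index 1 in ['e', 'b', 'c', 'a'] -> ['b', 'e', 'c', 'a']
'e': index 1 in ['b', 'e', 'c', 'a'] -> ['e', 'b', 'c', 'a']
'a': index 3 in ['e', 'b', 'c', 'a'] -> ['a', 'e', 'b', 'c']


Output: [1, 3, 3, 0, 0, 0, 2, 2, 1, 1, 3]


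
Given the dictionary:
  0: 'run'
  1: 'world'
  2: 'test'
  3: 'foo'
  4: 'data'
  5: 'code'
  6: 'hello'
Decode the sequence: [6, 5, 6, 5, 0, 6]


Look up each index in the dictionary:
  6 -> 'hello'
  5 -> 'code'
  6 -> 'hello'
  5 -> 'code'
  0 -> 'run'
  6 -> 'hello'

Decoded: "hello code hello code run hello"


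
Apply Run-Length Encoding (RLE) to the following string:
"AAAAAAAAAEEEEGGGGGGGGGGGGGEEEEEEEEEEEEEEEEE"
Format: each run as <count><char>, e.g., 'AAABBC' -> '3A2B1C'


Scanning runs left to right:
  i=0: run of 'A' x 9 -> '9A'
  i=9: run of 'E' x 4 -> '4E'
  i=13: run of 'G' x 13 -> '13G'
  i=26: run of 'E' x 17 -> '17E'

RLE = 9A4E13G17E


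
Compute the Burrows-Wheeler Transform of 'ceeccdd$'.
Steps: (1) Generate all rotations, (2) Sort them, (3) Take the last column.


Rotations (sorted):
  0: $ceeccdd -> last char: d
  1: ccdd$cee -> last char: e
  2: cdd$ceec -> last char: c
  3: ceeccdd$ -> last char: $
  4: d$ceeccd -> last char: d
  5: dd$ceecc -> last char: c
  6: eccdd$ce -> last char: e
  7: eeccdd$c -> last char: c


BWT = dec$dcec


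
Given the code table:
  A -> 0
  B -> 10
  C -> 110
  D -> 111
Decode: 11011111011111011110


Decoding:
110 -> C
111 -> D
110 -> C
111 -> D
110 -> C
111 -> D
10 -> B


Result: CDCDCDB


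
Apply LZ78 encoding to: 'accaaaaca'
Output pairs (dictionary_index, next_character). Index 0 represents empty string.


LZ78 encoding steps:
Dictionary: {0: ''}
Step 1: w='' (idx 0), next='a' -> output (0, 'a'), add 'a' as idx 1
Step 2: w='' (idx 0), next='c' -> output (0, 'c'), add 'c' as idx 2
Step 3: w='c' (idx 2), next='a' -> output (2, 'a'), add 'ca' as idx 3
Step 4: w='a' (idx 1), next='a' -> output (1, 'a'), add 'aa' as idx 4
Step 5: w='a' (idx 1), next='c' -> output (1, 'c'), add 'ac' as idx 5
Step 6: w='a' (idx 1), end of input -> output (1, '')


Encoded: [(0, 'a'), (0, 'c'), (2, 'a'), (1, 'a'), (1, 'c'), (1, '')]


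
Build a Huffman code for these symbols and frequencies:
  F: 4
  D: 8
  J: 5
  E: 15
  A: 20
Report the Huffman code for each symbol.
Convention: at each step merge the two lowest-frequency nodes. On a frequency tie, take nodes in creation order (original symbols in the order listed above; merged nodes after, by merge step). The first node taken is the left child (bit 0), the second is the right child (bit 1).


Huffman tree construction:
Step 1: Merge F(4) + J(5) = 9
Step 2: Merge D(8) + (F+J)(9) = 17
Step 3: Merge E(15) + (D+(F+J))(17) = 32
Step 4: Merge A(20) + (E+(D+(F+J)))(32) = 52
Read each symbol's code off the tree from the root (left child = 0, right child = 1).

Codes:
  F: 1110 (length 4)
  D: 110 (length 3)
  J: 1111 (length 4)
  E: 10 (length 2)
  A: 0 (length 1)
Average code length: 110/52 = 2.1154 bits/symbol


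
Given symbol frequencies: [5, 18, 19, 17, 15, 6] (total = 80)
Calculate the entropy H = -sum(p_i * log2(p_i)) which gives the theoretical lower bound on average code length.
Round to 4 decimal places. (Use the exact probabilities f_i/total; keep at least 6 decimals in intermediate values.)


Per-symbol terms -p_i * log2(p_i) with p_i = f_i/80:
  p = 5/80 = 0.062500: log2(p) = -4.000000, -p*log2(p) = 0.250000
  p = 18/80 = 0.225000: log2(p) = -2.152003, -p*log2(p) = 0.484201
  p = 19/80 = 0.237500: log2(p) = -2.074001, -p*log2(p) = 0.492575
  p = 17/80 = 0.212500: log2(p) = -2.234465, -p*log2(p) = 0.474824
  p = 15/80 = 0.187500: log2(p) = -2.415037, -p*log2(p) = 0.452820
  p = 6/80 = 0.075000: log2(p) = -3.736966, -p*log2(p) = 0.280272
H = 0.250000 + 0.484201 + 0.492575 + 0.474824 + 0.452820 + 0.280272 = 2.434692

H = 2.4347 bits/symbol


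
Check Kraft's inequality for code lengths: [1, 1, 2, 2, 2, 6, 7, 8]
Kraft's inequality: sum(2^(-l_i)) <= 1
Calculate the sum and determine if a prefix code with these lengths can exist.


Sum = 2^(-1) + 2^(-1) + 2^(-2) + 2^(-2) + 2^(-2) + 2^(-6) + 2^(-7) + 2^(-8)
    = 0.5 + 0.5 + 0.25 + 0.25 + 0.25 + 0.015625 + 0.0078125 + 0.00390625
    = 455/256 = 1.77734375
Since 1.77734375 > 1, Kraft's inequality is NOT satisfied.
A prefix code with these lengths CANNOT exist.

Kraft sum = 1.77734375. Not satisfied.


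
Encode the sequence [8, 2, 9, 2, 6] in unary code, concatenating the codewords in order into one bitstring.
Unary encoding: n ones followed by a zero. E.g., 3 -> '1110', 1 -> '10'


Encode each number as n ones followed by a terminating 0:
  8 -> 111111110 (9 bits)
  2 -> 110 (3 bits)
  9 -> 1111111110 (10 bits)
  2 -> 110 (3 bits)
  6 -> 1111110 (7 bits)
Total length = 9 + 3 + 10 + 3 + 7 = 32 bits.

Unary([8, 2, 9, 2, 6]) = 11111111011011111111101101111110 (32 bits)


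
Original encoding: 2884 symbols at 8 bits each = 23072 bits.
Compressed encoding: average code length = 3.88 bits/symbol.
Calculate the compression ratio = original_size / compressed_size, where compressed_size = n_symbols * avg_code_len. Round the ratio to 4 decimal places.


original_size = n_symbols * orig_bits = 2884 * 8 = 23072 bits
compressed_size = n_symbols * avg_code_len = 2884 * 3.88 = 11189.92 bits
ratio = original_size / compressed_size = 23072 / 11189.92 = 2.0619

Compression ratio = 2.0619


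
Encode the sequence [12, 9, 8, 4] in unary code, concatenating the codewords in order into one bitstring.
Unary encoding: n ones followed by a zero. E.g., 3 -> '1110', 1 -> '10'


Encode each number as n ones followed by a terminating 0:
  12 -> 1111111111110 (13 bits)
  9 -> 1111111110 (10 bits)
  8 -> 111111110 (9 bits)
  4 -> 11110 (5 bits)
Total length = 13 + 10 + 9 + 5 = 37 bits.

Unary([12, 9, 8, 4]) = 1111111111110111111111011111111011110 (37 bits)


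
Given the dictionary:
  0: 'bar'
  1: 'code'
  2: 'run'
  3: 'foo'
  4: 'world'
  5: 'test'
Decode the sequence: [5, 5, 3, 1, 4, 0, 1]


Look up each index in the dictionary:
  5 -> 'test'
  5 -> 'test'
  3 -> 'foo'
  1 -> 'code'
  4 -> 'world'
  0 -> 'bar'
  1 -> 'code'

Decoded: "test test foo code world bar code"


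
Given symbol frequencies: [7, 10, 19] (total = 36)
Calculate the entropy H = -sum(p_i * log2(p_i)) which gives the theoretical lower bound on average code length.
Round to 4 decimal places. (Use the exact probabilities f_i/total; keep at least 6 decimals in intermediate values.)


Per-symbol terms -p_i * log2(p_i) with p_i = f_i/36:
  p = 7/36 = 0.194444: log2(p) = -2.362570, -p*log2(p) = 0.459389
  p = 10/36 = 0.277778: log2(p) = -1.847997, -p*log2(p) = 0.513332
  p = 19/36 = 0.527778: log2(p) = -0.921997, -p*log2(p) = 0.486610
H = 0.459389 + 0.513332 + 0.486610 = 1.459331

H = 1.4593 bits/symbol


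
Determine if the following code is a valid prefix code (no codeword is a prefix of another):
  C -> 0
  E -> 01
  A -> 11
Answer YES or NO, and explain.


Checking each pair (does one codeword prefix another?):
  C='0' vs E='01': prefix -- VIOLATION

NO -- this is NOT a valid prefix code. C (0) is a prefix of E (01).


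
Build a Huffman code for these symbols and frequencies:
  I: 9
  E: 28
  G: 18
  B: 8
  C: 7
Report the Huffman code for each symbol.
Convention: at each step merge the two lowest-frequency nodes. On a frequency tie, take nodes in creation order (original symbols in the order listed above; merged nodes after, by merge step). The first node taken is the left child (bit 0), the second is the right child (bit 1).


Huffman tree construction:
Step 1: Merge C(7) + B(8) = 15
Step 2: Merge I(9) + (C+B)(15) = 24
Step 3: Merge G(18) + (I+(C+B))(24) = 42
Step 4: Merge E(28) + (G+(I+(C+B)))(42) = 70
Read each symbol's code off the tree from the root (left child = 0, right child = 1).

Codes:
  I: 110 (length 3)
  E: 0 (length 1)
  G: 10 (length 2)
  B: 1111 (length 4)
  C: 1110 (length 4)
Average code length: 151/70 = 2.1571 bits/symbol


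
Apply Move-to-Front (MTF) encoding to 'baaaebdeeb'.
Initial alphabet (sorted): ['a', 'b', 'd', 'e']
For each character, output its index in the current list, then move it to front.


MTF encoding:
'b': index 1 in ['a', 'b', 'd', 'e'] -> ['b', 'a', 'd', 'e']
'a': index 1 in ['b', 'a', 'd', 'e'] -> ['a', 'b', 'd', 'e']
'a': index 0 in ['a', 'b', 'd', 'e'] -> ['a', 'b', 'd', 'e']
'a': index 0 in ['a', 'b', 'd', 'e'] -> ['a', 'b', 'd', 'e']
'e': index 3 in ['a', 'b', 'd', 'e'] -> ['e', 'a', 'b', 'd']
'b': index 2 in ['e', 'a', 'b', 'd'] -> ['b', 'e', 'a', 'd']
'd': index 3 in ['b', 'e', 'a', 'd'] -> ['d', 'b', 'e', 'a']
'e': index 2 in ['d', 'b', 'e', 'a'] -> ['e', 'd', 'b', 'a']
'e': index 0 in ['e', 'd', 'b', 'a'] -> ['e', 'd', 'b', 'a']
'b': index 2 in ['e', 'd', 'b', 'a'] -> ['b', 'e', 'd', 'a']


Output: [1, 1, 0, 0, 3, 2, 3, 2, 0, 2]


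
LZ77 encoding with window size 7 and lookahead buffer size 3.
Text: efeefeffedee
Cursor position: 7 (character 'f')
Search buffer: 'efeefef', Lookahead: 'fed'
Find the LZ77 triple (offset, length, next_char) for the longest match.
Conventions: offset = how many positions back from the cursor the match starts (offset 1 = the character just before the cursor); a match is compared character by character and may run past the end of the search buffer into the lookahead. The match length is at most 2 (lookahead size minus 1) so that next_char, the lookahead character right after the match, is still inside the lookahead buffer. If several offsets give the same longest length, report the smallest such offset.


Try each offset into the search buffer:
  offset=1 (pos 6, char 'f'): match length 1
  offset=2 (pos 5, char 'e'): match length 0
  offset=3 (pos 4, char 'f'): match length 2
  offset=4 (pos 3, char 'e'): match length 0
  offset=5 (pos 2, char 'e'): match length 0
  offset=6 (pos 1, char 'f'): match length 2
  offset=7 (pos 0, char 'e'): match length 0
Longest match has length 2, found at offsets 3, 6; take the smallest, offset 3.
next_char = character at position 7 + 2 = 9 -> 'd'

Best match: offset=3, length=2 (matching 'fe' starting at position 4)
LZ77 triple: (3, 2, 'd')


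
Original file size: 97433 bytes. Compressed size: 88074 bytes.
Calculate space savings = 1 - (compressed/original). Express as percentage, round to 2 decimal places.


ratio = compressed/original = 88074/97433 = 0.903944
savings = 1 - ratio = 1 - 0.903944 = 0.096056
as a percentage: 0.096056 * 100 = 9.61%

Space savings = 1 - 88074/97433 = 9.61%


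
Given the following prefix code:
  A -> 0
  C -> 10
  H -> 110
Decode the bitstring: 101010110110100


Decoding step by step:
Bits 10 -> C
Bits 10 -> C
Bits 10 -> C
Bits 110 -> H
Bits 110 -> H
Bits 10 -> C
Bits 0 -> A


Decoded message: CCCHHCA


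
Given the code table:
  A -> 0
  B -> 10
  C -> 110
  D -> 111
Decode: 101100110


Decoding:
10 -> B
110 -> C
0 -> A
110 -> C


Result: BCAC


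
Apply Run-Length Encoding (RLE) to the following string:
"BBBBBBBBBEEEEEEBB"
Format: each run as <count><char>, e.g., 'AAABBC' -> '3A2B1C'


Scanning runs left to right:
  i=0: run of 'B' x 9 -> '9B'
  i=9: run of 'E' x 6 -> '6E'
  i=15: run of 'B' x 2 -> '2B'

RLE = 9B6E2B


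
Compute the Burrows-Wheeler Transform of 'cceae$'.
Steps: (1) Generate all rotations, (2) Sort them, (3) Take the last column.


Rotations (sorted):
  0: $cceae -> last char: e
  1: ae$cce -> last char: e
  2: cceae$ -> last char: $
  3: ceae$c -> last char: c
  4: e$ccea -> last char: a
  5: eae$cc -> last char: c


BWT = ee$cac


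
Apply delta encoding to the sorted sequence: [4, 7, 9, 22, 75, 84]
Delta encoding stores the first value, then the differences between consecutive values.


First value: 4
Deltas:
  7 - 4 = 3
  9 - 7 = 2
  22 - 9 = 13
  75 - 22 = 53
  84 - 75 = 9


Delta encoded: [4, 3, 2, 13, 53, 9]


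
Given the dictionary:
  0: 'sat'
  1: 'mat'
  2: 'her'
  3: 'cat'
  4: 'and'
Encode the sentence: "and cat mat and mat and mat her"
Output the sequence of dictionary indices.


Look up each word in the dictionary:
  'and' -> 4
  'cat' -> 3
  'mat' -> 1
  'and' -> 4
  'mat' -> 1
  'and' -> 4
  'mat' -> 1
  'her' -> 2

Encoded: [4, 3, 1, 4, 1, 4, 1, 2]


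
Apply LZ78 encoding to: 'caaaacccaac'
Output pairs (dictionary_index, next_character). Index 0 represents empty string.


LZ78 encoding steps:
Dictionary: {0: ''}
Step 1: w='' (idx 0), next='c' -> output (0, 'c'), add 'c' as idx 1
Step 2: w='' (idx 0), next='a' -> output (0, 'a'), add 'a' as idx 2
Step 3: w='a' (idx 2), next='a' -> output (2, 'a'), add 'aa' as idx 3
Step 4: w='a' (idx 2), next='c' -> output (2, 'c'), add 'ac' as idx 4
Step 5: w='c' (idx 1), next='c' -> output (1, 'c'), add 'cc' as idx 5
Step 6: w='aa' (idx 3), next='c' -> output (3, 'c'), add 'aac' as idx 6


Encoded: [(0, 'c'), (0, 'a'), (2, 'a'), (2, 'c'), (1, 'c'), (3, 'c')]


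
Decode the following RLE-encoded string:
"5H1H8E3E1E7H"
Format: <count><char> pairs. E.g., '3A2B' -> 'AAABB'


Expanding each <count><char> pair:
  5H -> 'HHHHH'
  1H -> 'H'
  8E -> 'EEEEEEEE'
  3E -> 'EEE'
  1E -> 'E'
  7H -> 'HHHHHHH'

Decoded = HHHHHHEEEEEEEEEEEEHHHHHHH


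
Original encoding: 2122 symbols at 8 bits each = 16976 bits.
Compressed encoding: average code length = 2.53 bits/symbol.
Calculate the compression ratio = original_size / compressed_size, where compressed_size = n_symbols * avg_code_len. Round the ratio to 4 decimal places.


original_size = n_symbols * orig_bits = 2122 * 8 = 16976 bits
compressed_size = n_symbols * avg_code_len = 2122 * 2.53 = 5368.66 bits
ratio = original_size / compressed_size = 16976 / 5368.66 = 3.1621

Compression ratio = 3.1621


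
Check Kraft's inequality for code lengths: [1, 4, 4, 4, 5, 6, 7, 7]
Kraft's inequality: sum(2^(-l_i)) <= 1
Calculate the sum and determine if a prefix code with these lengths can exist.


Sum = 2^(-1) + 2^(-4) + 2^(-4) + 2^(-4) + 2^(-5) + 2^(-6) + 2^(-7) + 2^(-7)
    = 0.5 + 0.0625 + 0.0625 + 0.0625 + 0.03125 + 0.015625 + 0.0078125 + 0.0078125
    = 96/128 = 0.75
Since 0.75 <= 1, Kraft's inequality IS satisfied.
A prefix code with these lengths CAN exist.

Kraft sum = 0.75. Satisfied.


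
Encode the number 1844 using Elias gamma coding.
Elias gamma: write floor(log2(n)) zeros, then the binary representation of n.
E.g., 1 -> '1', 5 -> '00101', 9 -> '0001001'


num_bits = floor(log2(1844)) + 1 = 11
leading_zeros = num_bits - 1 = 10
binary(1844) = 11100110100

Elias gamma(1844) = '0000000000' + '11100110100' = 000000000011100110100 (21 bits)


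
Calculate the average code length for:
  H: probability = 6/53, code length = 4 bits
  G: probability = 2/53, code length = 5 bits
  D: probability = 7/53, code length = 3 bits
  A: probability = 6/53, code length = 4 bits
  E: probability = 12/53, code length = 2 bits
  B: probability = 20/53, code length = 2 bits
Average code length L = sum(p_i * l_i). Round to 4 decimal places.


Weighted contributions p_i * l_i:
  H: (6/53) * 4 = 24/53
  G: (2/53) * 5 = 10/53
  D: (7/53) * 3 = 21/53
  A: (6/53) * 4 = 24/53
  E: (12/53) * 2 = 24/53
  B: (20/53) * 2 = 40/53
Sum = (24 + 10 + 21 + 24 + 24 + 40)/53 = 143/53

L = 143/53 = 2.6981 bits/symbol


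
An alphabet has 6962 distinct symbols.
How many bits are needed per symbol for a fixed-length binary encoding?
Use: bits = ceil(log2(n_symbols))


log2(6962) = 12.7653
Bracket: 2^12 = 4096 < 6962 <= 2^13 = 8192
So ceil(log2(6962)) = 13

bits = ceil(log2(6962)) = ceil(12.7653) = 13 bits


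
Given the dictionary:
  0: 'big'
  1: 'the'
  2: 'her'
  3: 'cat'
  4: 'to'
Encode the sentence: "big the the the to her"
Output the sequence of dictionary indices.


Look up each word in the dictionary:
  'big' -> 0
  'the' -> 1
  'the' -> 1
  'the' -> 1
  'to' -> 4
  'her' -> 2

Encoded: [0, 1, 1, 1, 4, 2]


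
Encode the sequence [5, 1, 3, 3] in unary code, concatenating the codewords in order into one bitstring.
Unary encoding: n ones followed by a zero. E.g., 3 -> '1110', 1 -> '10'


Encode each number as n ones followed by a terminating 0:
  5 -> 111110 (6 bits)
  1 -> 10 (2 bits)
  3 -> 1110 (4 bits)
  3 -> 1110 (4 bits)
Total length = 6 + 2 + 4 + 4 = 16 bits.

Unary([5, 1, 3, 3]) = 1111101011101110 (16 bits)


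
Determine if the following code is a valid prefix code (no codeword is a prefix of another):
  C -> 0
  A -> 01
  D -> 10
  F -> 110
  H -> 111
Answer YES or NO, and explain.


Checking each pair (does one codeword prefix another?):
  C='0' vs A='01': prefix -- VIOLATION

NO -- this is NOT a valid prefix code. C (0) is a prefix of A (01).


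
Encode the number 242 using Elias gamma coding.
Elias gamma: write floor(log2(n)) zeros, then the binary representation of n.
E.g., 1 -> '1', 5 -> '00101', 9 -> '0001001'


num_bits = floor(log2(242)) + 1 = 8
leading_zeros = num_bits - 1 = 7
binary(242) = 11110010

Elias gamma(242) = '0000000' + '11110010' = 000000011110010 (15 bits)


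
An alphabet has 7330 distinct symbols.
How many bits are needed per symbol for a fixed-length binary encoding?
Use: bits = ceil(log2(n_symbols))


log2(7330) = 12.8396
Bracket: 2^12 = 4096 < 7330 <= 2^13 = 8192
So ceil(log2(7330)) = 13

bits = ceil(log2(7330)) = ceil(12.8396) = 13 bits


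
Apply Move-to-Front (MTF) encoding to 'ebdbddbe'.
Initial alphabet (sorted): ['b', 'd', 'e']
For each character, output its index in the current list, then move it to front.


MTF encoding:
'e': index 2 in ['b', 'd', 'e'] -> ['e', 'b', 'd']
'b': index 1 in ['e', 'b', 'd'] -> ['b', 'e', 'd']
'd': index 2 in ['b', 'e', 'd'] -> ['d', 'b', 'e']
'b': index 1 in ['d', 'b', 'e'] -> ['b', 'd', 'e']
'd': index 1 in ['b', 'd', 'e'] -> ['d', 'b', 'e']
'd': index 0 in ['d', 'b', 'e'] -> ['d', 'b', 'e']
'b': index 1 in ['d', 'b', 'e'] -> ['b', 'd', 'e']
'e': index 2 in ['b', 'd', 'e'] -> ['e', 'b', 'd']


Output: [2, 1, 2, 1, 1, 0, 1, 2]


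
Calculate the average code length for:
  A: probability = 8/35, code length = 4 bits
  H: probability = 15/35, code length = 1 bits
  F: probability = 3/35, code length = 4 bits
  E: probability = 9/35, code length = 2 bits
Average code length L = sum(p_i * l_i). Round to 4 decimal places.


Weighted contributions p_i * l_i:
  A: (8/35) * 4 = 32/35
  H: (15/35) * 1 = 15/35
  F: (3/35) * 4 = 12/35
  E: (9/35) * 2 = 18/35
Sum = (32 + 15 + 12 + 18)/35 = 77/35

L = 77/35 = 2.2000 bits/symbol


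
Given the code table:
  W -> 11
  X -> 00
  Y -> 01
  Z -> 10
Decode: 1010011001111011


Decoding:
10 -> Z
10 -> Z
01 -> Y
10 -> Z
01 -> Y
11 -> W
10 -> Z
11 -> W


Result: ZZYZYWZW


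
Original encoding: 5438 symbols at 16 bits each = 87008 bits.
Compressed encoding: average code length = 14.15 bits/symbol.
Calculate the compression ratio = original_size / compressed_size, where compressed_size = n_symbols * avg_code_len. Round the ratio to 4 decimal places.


original_size = n_symbols * orig_bits = 5438 * 16 = 87008 bits
compressed_size = n_symbols * avg_code_len = 5438 * 14.15 = 76947.7 bits
ratio = original_size / compressed_size = 87008 / 76947.7 = 1.1307

Compression ratio = 1.1307


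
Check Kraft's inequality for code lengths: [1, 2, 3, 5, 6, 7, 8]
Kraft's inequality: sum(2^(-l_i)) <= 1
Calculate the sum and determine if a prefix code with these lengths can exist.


Sum = 2^(-1) + 2^(-2) + 2^(-3) + 2^(-5) + 2^(-6) + 2^(-7) + 2^(-8)
    = 0.5 + 0.25 + 0.125 + 0.03125 + 0.015625 + 0.0078125 + 0.00390625
    = 239/256 = 0.93359375
Since 0.93359375 <= 1, Kraft's inequality IS satisfied.
A prefix code with these lengths CAN exist.

Kraft sum = 0.93359375. Satisfied.


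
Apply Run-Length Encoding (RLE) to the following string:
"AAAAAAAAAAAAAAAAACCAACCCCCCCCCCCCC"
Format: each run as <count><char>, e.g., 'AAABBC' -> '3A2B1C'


Scanning runs left to right:
  i=0: run of 'A' x 17 -> '17A'
  i=17: run of 'C' x 2 -> '2C'
  i=19: run of 'A' x 2 -> '2A'
  i=21: run of 'C' x 13 -> '13C'

RLE = 17A2C2A13C


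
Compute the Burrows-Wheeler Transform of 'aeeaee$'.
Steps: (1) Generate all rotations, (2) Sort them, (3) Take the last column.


Rotations (sorted):
  0: $aeeaee -> last char: e
  1: aee$aee -> last char: e
  2: aeeaee$ -> last char: $
  3: e$aeeae -> last char: e
  4: eaee$ae -> last char: e
  5: ee$aeea -> last char: a
  6: eeaee$a -> last char: a


BWT = ee$eeaa


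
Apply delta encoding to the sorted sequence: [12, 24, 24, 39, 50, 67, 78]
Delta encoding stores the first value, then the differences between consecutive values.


First value: 12
Deltas:
  24 - 12 = 12
  24 - 24 = 0
  39 - 24 = 15
  50 - 39 = 11
  67 - 50 = 17
  78 - 67 = 11


Delta encoded: [12, 12, 0, 15, 11, 17, 11]


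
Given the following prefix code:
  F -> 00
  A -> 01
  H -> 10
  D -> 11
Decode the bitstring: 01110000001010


Decoding step by step:
Bits 01 -> A
Bits 11 -> D
Bits 00 -> F
Bits 00 -> F
Bits 00 -> F
Bits 10 -> H
Bits 10 -> H


Decoded message: ADFFFHH


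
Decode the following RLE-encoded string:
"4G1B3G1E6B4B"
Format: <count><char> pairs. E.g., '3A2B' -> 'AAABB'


Expanding each <count><char> pair:
  4G -> 'GGGG'
  1B -> 'B'
  3G -> 'GGG'
  1E -> 'E'
  6B -> 'BBBBBB'
  4B -> 'BBBB'

Decoded = GGGGBGGGEBBBBBBBBBB


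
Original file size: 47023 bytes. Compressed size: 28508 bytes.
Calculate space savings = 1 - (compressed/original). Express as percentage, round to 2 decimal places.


ratio = compressed/original = 28508/47023 = 0.606257
savings = 1 - ratio = 1 - 0.606257 = 0.393743
as a percentage: 0.393743 * 100 = 39.37%

Space savings = 1 - 28508/47023 = 39.37%


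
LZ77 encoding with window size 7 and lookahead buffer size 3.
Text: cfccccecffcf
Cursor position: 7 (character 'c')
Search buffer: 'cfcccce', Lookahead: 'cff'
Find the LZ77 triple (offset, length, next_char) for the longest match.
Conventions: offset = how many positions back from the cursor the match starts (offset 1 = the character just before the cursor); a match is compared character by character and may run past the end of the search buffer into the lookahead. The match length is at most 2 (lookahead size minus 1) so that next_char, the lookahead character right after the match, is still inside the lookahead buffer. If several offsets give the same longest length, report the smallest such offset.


Try each offset into the search buffer:
  offset=1 (pos 6, char 'e'): match length 0
  offset=2 (pos 5, char 'c'): match length 1
  offset=3 (pos 4, char 'c'): match length 1
  offset=4 (pos 3, char 'c'): match length 1
  offset=5 (pos 2, char 'c'): match length 1
  offset=6 (pos 1, char 'f'): match length 0
  offset=7 (pos 0, char 'c'): match length 2
Longest match has length 2 at offset 7.
next_char = character at position 7 + 2 = 9 -> 'f'

Best match: offset=7, length=2 (matching 'cf' starting at position 0)
LZ77 triple: (7, 2, 'f')


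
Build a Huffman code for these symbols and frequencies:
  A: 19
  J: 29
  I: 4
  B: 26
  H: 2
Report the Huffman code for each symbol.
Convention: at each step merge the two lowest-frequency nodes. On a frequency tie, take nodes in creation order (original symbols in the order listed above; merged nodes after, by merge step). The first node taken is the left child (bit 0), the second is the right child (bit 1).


Huffman tree construction:
Step 1: Merge H(2) + I(4) = 6
Step 2: Merge (H+I)(6) + A(19) = 25
Step 3: Merge ((H+I)+A)(25) + B(26) = 51
Step 4: Merge J(29) + (((H+I)+A)+B)(51) = 80
Read each symbol's code off the tree from the root (left child = 0, right child = 1).

Codes:
  A: 101 (length 3)
  J: 0 (length 1)
  I: 1001 (length 4)
  B: 11 (length 2)
  H: 1000 (length 4)
Average code length: 162/80 = 2.0250 bits/symbol


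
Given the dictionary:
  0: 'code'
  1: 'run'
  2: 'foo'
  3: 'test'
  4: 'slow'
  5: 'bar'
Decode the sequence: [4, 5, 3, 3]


Look up each index in the dictionary:
  4 -> 'slow'
  5 -> 'bar'
  3 -> 'test'
  3 -> 'test'

Decoded: "slow bar test test"


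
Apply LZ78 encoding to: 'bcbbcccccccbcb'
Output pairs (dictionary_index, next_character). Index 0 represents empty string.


LZ78 encoding steps:
Dictionary: {0: ''}
Step 1: w='' (idx 0), next='b' -> output (0, 'b'), add 'b' as idx 1
Step 2: w='' (idx 0), next='c' -> output (0, 'c'), add 'c' as idx 2
Step 3: w='b' (idx 1), next='b' -> output (1, 'b'), add 'bb' as idx 3
Step 4: w='c' (idx 2), next='c' -> output (2, 'c'), add 'cc' as idx 4
Step 5: w='cc' (idx 4), next='c' -> output (4, 'c'), add 'ccc' as idx 5
Step 6: w='cc' (idx 4), next='b' -> output (4, 'b'), add 'ccb' as idx 6
Step 7: w='c' (idx 2), next='b' -> output (2, 'b'), add 'cb' as idx 7


Encoded: [(0, 'b'), (0, 'c'), (1, 'b'), (2, 'c'), (4, 'c'), (4, 'b'), (2, 'b')]


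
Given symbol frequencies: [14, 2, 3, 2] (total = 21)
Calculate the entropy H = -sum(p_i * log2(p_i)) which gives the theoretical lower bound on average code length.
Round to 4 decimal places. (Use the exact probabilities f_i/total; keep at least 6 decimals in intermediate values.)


Per-symbol terms -p_i * log2(p_i) with p_i = f_i/21:
  p = 14/21 = 0.666667: log2(p) = -0.584963, -p*log2(p) = 0.389975
  p = 2/21 = 0.095238: log2(p) = -3.392317, -p*log2(p) = 0.323078
  p = 3/21 = 0.142857: log2(p) = -2.807355, -p*log2(p) = 0.401051
  p = 2/21 = 0.095238: log2(p) = -3.392317, -p*log2(p) = 0.323078
H = 0.389975 + 0.323078 + 0.401051 + 0.323078 = 1.437182

H = 1.4372 bits/symbol


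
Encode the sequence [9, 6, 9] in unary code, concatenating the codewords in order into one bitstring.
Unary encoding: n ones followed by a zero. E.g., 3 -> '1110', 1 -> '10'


Encode each number as n ones followed by a terminating 0:
  9 -> 1111111110 (10 bits)
  6 -> 1111110 (7 bits)
  9 -> 1111111110 (10 bits)
Total length = 10 + 7 + 10 = 27 bits.

Unary([9, 6, 9]) = 111111111011111101111111110 (27 bits)


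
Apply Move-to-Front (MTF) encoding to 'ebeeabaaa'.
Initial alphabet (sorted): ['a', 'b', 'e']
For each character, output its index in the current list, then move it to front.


MTF encoding:
'e': index 2 in ['a', 'b', 'e'] -> ['e', 'a', 'b']
'b': index 2 in ['e', 'a', 'b'] -> ['b', 'e', 'a']
'e': index 1 in ['b', 'e', 'a'] -> ['e', 'b', 'a']
'e': index 0 in ['e', 'b', 'a'] -> ['e', 'b', 'a']
'a': index 2 in ['e', 'b', 'a'] -> ['a', 'e', 'b']
'b': index 2 in ['a', 'e', 'b'] -> ['b', 'a', 'e']
'a': index 1 in ['b', 'a', 'e'] -> ['a', 'b', 'e']
'a': index 0 in ['a', 'b', 'e'] -> ['a', 'b', 'e']
'a': index 0 in ['a', 'b', 'e'] -> ['a', 'b', 'e']


Output: [2, 2, 1, 0, 2, 2, 1, 0, 0]


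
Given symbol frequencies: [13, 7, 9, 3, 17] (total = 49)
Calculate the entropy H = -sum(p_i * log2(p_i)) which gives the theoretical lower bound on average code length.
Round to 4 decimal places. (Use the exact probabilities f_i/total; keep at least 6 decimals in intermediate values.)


Per-symbol terms -p_i * log2(p_i) with p_i = f_i/49:
  p = 13/49 = 0.265306: log2(p) = -1.914270, -p*log2(p) = 0.507868
  p = 7/49 = 0.142857: log2(p) = -2.807355, -p*log2(p) = 0.401051
  p = 9/49 = 0.183673: log2(p) = -2.444785, -p*log2(p) = 0.449042
  p = 3/49 = 0.061224: log2(p) = -4.029747, -p*log2(p) = 0.246719
  p = 17/49 = 0.346939: log2(p) = -1.527247, -p*log2(p) = 0.529861
H = 0.507868 + 0.401051 + 0.449042 + 0.246719 + 0.529861 = 2.134541

H = 2.1345 bits/symbol


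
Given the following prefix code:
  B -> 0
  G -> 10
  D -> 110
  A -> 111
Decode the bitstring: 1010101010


Decoding step by step:
Bits 10 -> G
Bits 10 -> G
Bits 10 -> G
Bits 10 -> G
Bits 10 -> G


Decoded message: GGGGG


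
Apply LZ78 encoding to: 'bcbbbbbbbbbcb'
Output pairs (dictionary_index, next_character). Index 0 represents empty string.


LZ78 encoding steps:
Dictionary: {0: ''}
Step 1: w='' (idx 0), next='b' -> output (0, 'b'), add 'b' as idx 1
Step 2: w='' (idx 0), next='c' -> output (0, 'c'), add 'c' as idx 2
Step 3: w='b' (idx 1), next='b' -> output (1, 'b'), add 'bb' as idx 3
Step 4: w='bb' (idx 3), next='b' -> output (3, 'b'), add 'bbb' as idx 4
Step 5: w='bbb' (idx 4), next='b' -> output (4, 'b'), add 'bbbb' as idx 5
Step 6: w='c' (idx 2), next='b' -> output (2, 'b'), add 'cb' as idx 6


Encoded: [(0, 'b'), (0, 'c'), (1, 'b'), (3, 'b'), (4, 'b'), (2, 'b')]


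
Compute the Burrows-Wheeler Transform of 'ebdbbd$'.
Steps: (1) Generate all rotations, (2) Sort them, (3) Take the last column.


Rotations (sorted):
  0: $ebdbbd -> last char: d
  1: bbd$ebd -> last char: d
  2: bd$ebdb -> last char: b
  3: bdbbd$e -> last char: e
  4: d$ebdbb -> last char: b
  5: dbbd$eb -> last char: b
  6: ebdbbd$ -> last char: $


BWT = ddbebb$


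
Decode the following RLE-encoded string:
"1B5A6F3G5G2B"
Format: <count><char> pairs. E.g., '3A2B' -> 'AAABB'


Expanding each <count><char> pair:
  1B -> 'B'
  5A -> 'AAAAA'
  6F -> 'FFFFFF'
  3G -> 'GGG'
  5G -> 'GGGGG'
  2B -> 'BB'

Decoded = BAAAAAFFFFFFGGGGGGGGBB
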